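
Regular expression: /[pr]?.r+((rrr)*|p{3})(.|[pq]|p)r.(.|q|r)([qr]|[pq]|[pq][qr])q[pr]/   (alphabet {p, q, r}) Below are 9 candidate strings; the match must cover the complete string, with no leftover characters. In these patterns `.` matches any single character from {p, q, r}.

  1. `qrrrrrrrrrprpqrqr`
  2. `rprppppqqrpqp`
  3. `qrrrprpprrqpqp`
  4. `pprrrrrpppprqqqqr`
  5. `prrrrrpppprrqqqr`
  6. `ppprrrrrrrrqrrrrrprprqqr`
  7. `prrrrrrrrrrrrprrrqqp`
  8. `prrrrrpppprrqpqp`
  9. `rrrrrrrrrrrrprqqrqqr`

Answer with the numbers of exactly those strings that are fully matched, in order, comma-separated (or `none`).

1, 4, 5, 7, 8

1 → match
2 → no match
3 → no match
4 → match
5 → match
6 → no match
7 → match
8 → match
9 → no match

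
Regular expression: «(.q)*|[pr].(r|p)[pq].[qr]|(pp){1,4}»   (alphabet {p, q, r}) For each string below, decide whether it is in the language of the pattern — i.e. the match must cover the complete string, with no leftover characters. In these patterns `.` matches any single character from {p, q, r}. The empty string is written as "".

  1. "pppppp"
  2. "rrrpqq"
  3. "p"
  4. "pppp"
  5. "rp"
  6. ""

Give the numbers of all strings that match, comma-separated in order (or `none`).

1, 2, 4, 6

1 → match
2 → match
3 → no match
4 → match
5 → no match
6 → match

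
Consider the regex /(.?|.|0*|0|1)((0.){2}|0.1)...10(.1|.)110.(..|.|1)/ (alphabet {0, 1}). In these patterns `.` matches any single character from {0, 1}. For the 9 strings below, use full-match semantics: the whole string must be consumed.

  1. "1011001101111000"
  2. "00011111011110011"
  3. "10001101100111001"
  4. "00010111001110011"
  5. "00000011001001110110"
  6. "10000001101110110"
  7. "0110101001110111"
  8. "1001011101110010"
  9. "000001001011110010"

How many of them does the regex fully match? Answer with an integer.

1 → match
2 → match
3 → match
4 → match
5 → match
6 → match
7 → match
8 → match
9 → match
Total matched: 9

9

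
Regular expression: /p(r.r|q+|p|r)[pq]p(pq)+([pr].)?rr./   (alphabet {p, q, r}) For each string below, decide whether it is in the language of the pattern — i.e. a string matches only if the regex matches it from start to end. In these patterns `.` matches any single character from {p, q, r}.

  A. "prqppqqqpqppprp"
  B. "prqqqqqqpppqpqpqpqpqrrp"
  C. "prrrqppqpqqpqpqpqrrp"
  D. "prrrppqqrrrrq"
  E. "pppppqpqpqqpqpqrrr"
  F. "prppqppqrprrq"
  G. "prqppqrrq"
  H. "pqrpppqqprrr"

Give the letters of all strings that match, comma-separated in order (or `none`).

A → no match
B → no match
C → no match
D → no match
E → no match
F → no match
G → match
H → no match

G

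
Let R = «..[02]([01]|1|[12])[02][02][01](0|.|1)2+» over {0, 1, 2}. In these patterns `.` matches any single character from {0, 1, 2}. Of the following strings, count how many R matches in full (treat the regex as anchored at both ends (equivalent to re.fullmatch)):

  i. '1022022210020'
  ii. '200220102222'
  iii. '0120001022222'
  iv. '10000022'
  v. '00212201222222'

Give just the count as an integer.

3

i → no match — must end with '2'
ii. '200220102222' → match
iii → match
iv. '10000022' → no match
v → match
Total matched: 3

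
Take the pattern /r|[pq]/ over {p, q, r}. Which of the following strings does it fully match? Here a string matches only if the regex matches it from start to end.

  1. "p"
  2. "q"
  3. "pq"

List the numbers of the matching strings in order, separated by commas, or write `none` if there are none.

1, 2

1. "p" → match
2. "q" → match
3. "pq" → no match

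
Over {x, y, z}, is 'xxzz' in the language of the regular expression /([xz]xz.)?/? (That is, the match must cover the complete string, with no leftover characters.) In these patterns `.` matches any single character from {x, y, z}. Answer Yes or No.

Yes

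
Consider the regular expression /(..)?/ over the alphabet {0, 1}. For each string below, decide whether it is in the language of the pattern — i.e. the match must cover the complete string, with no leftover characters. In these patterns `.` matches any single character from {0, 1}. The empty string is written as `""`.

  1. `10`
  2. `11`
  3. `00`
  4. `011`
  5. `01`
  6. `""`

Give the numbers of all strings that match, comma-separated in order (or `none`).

1, 2, 3, 5, 6

1 → match
2 → match
3 → match
4 → no match
5 → match
6 → match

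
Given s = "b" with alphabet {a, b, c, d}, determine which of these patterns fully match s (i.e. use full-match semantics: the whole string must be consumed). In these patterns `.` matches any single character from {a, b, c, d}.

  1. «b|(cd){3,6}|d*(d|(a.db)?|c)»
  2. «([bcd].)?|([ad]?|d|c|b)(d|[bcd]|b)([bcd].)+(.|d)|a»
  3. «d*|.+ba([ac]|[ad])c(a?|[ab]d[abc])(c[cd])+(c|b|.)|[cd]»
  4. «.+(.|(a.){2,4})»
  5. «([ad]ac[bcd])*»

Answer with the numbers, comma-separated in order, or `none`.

1 → match
2 → no match
3 → no match
4 → no match
5 → no match

1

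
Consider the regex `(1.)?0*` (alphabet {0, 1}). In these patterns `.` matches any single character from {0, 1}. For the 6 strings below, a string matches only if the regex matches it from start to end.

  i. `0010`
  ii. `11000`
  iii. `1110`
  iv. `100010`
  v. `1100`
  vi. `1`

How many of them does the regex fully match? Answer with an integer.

i → no match
ii → match
iii → no match
iv → no match
v → match
vi → no match
Total matched: 2

2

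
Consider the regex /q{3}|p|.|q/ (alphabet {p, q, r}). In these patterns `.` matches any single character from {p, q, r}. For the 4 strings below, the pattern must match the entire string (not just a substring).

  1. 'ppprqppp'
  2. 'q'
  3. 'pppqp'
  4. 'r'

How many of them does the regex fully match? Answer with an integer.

2

1 → no match
2 → match
3 → no match
4 → match
Total matched: 2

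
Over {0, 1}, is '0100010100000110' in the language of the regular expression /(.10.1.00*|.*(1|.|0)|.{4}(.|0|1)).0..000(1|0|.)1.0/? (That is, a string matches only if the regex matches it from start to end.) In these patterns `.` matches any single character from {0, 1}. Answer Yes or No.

Yes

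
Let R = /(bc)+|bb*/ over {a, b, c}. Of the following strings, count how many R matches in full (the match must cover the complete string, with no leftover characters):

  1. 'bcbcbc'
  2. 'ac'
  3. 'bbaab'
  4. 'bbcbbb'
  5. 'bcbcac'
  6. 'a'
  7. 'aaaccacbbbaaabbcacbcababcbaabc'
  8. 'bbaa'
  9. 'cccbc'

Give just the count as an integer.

1

1 → match
2 → no match
3 → no match
4 → no match
5 → no match
6 → no match
7 → no match
8 → no match
9 → no match
Total matched: 1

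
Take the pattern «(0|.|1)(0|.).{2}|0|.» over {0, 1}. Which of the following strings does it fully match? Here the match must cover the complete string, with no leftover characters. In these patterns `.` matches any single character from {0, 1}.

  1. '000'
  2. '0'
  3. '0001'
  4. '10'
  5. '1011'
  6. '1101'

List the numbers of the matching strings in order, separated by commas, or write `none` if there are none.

1 → no match
2 → match
3 → match
4 → no match
5 → match
6 → match

2, 3, 5, 6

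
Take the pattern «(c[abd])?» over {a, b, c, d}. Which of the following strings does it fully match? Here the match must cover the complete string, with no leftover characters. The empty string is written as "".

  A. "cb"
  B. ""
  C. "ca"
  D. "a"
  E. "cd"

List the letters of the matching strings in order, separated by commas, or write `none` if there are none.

A, B, C, E

A → match
B → match
C → match
D → no match
E → match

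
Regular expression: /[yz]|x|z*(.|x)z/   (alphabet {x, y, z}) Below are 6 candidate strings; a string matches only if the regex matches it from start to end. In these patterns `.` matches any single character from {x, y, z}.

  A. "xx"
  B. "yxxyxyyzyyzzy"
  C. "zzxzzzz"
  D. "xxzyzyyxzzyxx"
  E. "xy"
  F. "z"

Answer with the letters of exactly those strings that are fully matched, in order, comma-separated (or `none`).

A. "xx" → no match
B → no match
C. "zzxzzzz" → no match
D → no match
E. "xy" → no match
F. "z" → match

F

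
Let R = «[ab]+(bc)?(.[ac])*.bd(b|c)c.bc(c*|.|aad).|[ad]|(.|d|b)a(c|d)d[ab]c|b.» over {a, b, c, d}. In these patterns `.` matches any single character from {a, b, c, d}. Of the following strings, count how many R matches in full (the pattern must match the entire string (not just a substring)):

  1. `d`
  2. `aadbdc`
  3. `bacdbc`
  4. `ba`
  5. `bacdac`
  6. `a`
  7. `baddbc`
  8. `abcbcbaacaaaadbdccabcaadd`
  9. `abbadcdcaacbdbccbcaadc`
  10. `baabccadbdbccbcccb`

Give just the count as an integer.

1 → match
2 → no match
3 → match
4 → match
5 → match
6 → match
7 → match
8 → match
9 → match
10 → match
Total matched: 9

9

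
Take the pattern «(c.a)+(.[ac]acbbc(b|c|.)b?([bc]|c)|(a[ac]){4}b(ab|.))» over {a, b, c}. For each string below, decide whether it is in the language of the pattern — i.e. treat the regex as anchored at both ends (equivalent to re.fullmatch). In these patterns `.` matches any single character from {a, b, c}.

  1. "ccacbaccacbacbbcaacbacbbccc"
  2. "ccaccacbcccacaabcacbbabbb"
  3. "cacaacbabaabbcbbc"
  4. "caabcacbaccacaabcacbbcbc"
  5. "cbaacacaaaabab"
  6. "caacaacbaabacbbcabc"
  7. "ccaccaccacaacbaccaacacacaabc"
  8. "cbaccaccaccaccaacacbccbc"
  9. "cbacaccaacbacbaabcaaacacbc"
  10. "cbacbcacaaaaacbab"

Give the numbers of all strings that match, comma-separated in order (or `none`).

1 → no match
2 → no match
3 → no match
4 → no match
5 → match
6 → no match
7 → match
8 → no match
9 → no match
10 → no match

5, 7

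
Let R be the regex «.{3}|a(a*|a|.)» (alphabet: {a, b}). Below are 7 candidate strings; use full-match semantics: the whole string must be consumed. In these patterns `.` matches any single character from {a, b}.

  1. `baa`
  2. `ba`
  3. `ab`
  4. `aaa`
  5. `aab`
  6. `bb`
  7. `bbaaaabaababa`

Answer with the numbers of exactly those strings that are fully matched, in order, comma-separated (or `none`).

1, 3, 4, 5

1 → match
2 → no match
3 → match
4 → match
5 → match
6 → no match
7 → no match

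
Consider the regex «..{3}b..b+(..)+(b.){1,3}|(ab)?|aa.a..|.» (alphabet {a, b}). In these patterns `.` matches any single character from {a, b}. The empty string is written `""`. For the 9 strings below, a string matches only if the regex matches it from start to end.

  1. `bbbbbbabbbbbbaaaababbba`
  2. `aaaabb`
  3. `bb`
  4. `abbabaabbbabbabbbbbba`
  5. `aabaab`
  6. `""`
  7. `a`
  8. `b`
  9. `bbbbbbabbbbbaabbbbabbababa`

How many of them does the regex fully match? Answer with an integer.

8

1 → match
2 → match
3 → no match
4 → match
5 → match
6 → match
7 → match
8 → match
9 → match
Total matched: 8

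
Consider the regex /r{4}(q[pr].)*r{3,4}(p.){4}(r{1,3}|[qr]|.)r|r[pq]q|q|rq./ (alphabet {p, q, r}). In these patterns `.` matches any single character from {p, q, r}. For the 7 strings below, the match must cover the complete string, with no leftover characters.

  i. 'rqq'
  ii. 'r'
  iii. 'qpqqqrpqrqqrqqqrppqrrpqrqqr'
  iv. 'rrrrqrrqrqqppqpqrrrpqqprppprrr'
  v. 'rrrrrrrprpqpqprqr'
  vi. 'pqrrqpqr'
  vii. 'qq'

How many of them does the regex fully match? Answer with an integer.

2

i. 'rqq' → match
ii. 'r' → no match
iii → no match
iv → no match
v → match
vi. 'pqrrqpqr' → no match
vii. 'qq' → no match
Total matched: 2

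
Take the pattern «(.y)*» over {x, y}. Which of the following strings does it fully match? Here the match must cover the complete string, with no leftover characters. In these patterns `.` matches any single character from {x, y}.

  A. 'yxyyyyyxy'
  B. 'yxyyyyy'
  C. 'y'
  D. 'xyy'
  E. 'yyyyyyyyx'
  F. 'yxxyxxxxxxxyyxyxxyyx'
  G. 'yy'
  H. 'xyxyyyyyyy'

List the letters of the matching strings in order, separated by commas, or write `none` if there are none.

G, H

A. 'yxyyyyyxy' → no match
B. 'yxyyyyy' → no match
C. 'y' → no match
D. 'xyy' → no match
E. 'yyyyyyyyx' → no match
F → no match
G. 'yy' → match
H. 'xyxyyyyyyy' → match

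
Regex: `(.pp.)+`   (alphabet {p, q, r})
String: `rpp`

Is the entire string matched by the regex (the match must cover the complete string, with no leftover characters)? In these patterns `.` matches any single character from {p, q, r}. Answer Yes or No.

No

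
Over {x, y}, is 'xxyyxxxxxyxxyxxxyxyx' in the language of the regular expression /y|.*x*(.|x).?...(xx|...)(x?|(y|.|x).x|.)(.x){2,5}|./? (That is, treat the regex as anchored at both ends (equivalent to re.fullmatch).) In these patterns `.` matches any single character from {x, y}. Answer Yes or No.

Yes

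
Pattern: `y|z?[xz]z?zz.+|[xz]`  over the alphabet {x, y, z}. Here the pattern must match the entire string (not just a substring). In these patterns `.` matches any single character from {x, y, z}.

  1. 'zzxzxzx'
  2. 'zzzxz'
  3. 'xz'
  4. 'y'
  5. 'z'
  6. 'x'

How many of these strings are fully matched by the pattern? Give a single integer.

1 → no match
2 → match
3 → no match
4 → match
5 → match
6 → match
Total matched: 4

4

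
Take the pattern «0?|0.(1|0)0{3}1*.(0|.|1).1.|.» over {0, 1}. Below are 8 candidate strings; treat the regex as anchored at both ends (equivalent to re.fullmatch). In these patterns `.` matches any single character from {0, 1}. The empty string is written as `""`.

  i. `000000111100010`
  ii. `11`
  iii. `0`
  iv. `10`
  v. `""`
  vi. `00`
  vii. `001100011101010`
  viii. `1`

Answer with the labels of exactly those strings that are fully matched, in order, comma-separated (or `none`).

i → match
ii → no match
iii → match
iv → no match
v → match
vi → no match
vii → no match
viii → match

i, iii, v, viii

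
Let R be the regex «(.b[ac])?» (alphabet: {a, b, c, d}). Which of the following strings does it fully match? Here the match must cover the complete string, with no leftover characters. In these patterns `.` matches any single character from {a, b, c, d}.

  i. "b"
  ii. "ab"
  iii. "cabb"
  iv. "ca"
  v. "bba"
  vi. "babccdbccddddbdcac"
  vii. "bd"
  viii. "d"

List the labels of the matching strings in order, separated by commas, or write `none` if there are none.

i → no match
ii → no match
iii → no match
iv → no match
v → match
vi → no match
vii → no match
viii → no match

v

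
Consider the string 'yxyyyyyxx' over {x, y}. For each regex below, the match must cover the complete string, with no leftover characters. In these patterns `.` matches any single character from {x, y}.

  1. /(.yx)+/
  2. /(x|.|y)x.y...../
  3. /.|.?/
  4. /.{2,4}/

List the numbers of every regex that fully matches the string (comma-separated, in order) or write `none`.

1 → no match — must end with 'yx'
2 → match
3 → no match
4 → no match

2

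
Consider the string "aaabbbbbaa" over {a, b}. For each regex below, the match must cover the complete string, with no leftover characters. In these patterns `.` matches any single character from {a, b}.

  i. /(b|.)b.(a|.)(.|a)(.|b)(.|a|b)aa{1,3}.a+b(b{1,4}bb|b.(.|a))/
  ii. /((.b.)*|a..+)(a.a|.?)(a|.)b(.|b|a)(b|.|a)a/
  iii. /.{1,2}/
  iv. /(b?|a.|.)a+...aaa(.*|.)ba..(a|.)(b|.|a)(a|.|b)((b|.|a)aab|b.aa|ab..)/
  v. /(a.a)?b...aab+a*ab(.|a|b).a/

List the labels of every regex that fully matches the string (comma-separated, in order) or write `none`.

ii

i → no match
ii → match
iii → no match
iv → no match
v → no match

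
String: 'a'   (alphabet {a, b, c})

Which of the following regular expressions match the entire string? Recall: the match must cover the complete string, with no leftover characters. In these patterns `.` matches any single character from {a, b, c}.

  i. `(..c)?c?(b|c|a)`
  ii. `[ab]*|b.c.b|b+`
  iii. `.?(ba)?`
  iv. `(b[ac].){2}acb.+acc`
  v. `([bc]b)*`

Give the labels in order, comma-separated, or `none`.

i, ii, iii

i → match
ii → match
iii → match
iv → no match — must start with 'b'
v → no match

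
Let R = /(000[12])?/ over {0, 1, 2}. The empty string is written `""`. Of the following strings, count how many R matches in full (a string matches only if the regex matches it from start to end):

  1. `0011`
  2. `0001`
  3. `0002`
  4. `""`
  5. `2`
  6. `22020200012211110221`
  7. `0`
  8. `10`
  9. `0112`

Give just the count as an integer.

3

1 → no match
2 → match
3 → match
4 → match
5 → no match
6 → no match
7 → no match
8 → no match
9 → no match
Total matched: 3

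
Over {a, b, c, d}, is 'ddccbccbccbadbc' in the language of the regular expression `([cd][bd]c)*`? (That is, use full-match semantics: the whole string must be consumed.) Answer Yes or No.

No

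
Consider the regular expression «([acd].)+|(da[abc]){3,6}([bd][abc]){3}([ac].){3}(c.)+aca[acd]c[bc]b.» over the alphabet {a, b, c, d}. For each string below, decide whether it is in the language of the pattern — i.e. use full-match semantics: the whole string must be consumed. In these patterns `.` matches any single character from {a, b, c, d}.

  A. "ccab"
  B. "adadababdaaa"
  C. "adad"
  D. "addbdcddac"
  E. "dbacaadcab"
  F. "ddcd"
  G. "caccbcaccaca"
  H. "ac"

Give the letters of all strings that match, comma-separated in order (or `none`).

A, B, C, D, E, F, H

A → match
B → match
C → match
D → match
E → match
F → match
G → no match
H → match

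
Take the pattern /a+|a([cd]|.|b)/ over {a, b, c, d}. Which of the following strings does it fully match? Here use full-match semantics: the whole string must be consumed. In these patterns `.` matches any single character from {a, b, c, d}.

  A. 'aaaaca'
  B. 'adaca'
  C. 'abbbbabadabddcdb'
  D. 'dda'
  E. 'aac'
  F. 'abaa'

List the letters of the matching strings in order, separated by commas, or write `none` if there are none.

A. 'aaaaca' → no match
B. 'adaca' → no match
C → no match
D. 'dda' → no match — must start with 'a'
E. 'aac' → no match
F. 'abaa' → no match

none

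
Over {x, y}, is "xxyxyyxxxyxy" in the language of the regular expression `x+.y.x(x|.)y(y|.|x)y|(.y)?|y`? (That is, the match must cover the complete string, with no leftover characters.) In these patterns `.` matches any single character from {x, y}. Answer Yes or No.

No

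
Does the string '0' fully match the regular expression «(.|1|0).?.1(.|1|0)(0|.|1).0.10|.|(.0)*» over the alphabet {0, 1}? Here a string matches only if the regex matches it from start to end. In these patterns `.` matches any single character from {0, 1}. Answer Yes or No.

Yes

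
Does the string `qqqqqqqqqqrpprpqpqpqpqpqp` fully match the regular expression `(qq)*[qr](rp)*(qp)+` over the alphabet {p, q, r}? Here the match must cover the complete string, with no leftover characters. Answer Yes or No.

No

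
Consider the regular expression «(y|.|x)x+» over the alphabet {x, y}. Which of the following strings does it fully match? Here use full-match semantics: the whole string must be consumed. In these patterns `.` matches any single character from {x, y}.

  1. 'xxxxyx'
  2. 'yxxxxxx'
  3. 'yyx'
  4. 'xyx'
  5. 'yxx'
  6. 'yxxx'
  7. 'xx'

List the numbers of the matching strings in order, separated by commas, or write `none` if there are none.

1. 'xxxxyx' → no match
2. 'yxxxxxx' → match
3. 'yyx' → no match
4. 'xyx' → no match
5. 'yxx' → match
6. 'yxxx' → match
7. 'xx' → match

2, 5, 6, 7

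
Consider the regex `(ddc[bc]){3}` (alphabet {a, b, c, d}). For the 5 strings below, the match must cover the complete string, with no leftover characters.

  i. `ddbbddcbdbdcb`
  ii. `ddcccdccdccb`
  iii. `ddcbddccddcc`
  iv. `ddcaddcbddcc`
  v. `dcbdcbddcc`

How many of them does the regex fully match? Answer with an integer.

i → no match — must start with `ddc`
ii → no match
iii → match
iv → no match
v → no match — must start with `ddc`
Total matched: 1

1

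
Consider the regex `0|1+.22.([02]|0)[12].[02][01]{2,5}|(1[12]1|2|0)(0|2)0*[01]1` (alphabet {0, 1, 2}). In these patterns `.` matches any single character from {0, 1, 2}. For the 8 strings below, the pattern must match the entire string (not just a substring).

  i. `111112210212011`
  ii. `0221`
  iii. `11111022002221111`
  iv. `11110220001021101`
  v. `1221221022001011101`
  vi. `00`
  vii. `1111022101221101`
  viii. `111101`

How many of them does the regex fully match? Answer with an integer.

3

i → match
ii. `0221` → no match
iii → match
iv → no match
v → no match
vi. `00` → no match
vii → match
viii. `111101` → no match
Total matched: 3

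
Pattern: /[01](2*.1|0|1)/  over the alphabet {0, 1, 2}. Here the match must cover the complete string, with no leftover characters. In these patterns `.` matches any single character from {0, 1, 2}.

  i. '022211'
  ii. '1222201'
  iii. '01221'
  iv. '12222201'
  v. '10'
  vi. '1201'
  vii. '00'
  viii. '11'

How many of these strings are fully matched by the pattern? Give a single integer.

i → match
ii → match
iii → no match
iv → match
v → match
vi → match
vii → match
viii → match
Total matched: 7

7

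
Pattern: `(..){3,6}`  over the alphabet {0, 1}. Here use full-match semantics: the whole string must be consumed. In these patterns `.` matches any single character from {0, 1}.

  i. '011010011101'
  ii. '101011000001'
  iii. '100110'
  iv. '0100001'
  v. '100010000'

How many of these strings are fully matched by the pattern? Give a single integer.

i → match
ii → match
iii → match
iv → no match
v → no match
Total matched: 3

3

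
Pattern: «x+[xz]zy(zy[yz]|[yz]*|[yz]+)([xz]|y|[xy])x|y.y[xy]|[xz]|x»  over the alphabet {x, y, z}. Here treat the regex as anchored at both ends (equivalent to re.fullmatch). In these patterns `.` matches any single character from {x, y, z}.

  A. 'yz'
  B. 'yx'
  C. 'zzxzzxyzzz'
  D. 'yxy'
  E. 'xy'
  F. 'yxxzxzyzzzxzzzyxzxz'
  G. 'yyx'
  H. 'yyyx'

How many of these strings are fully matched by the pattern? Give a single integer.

A → no match
B → no match
C → no match
D → no match
E → no match
F → no match
G → no match
H → match
Total matched: 1

1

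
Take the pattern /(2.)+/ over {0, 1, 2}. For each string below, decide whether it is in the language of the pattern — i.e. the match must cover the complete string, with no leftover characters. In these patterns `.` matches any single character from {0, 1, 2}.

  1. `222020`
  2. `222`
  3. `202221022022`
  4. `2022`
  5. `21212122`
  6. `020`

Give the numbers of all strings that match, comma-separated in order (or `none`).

1, 4, 5

1 → match
2 → no match
3 → no match
4 → match
5 → match
6 → no match — must start with `2`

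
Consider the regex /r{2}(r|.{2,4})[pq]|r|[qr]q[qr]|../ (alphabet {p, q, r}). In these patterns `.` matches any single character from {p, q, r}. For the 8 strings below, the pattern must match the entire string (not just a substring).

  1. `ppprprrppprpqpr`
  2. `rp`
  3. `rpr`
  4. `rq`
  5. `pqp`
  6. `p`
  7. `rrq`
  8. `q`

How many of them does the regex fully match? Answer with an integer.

1 → no match
2 → match
3 → no match
4 → match
5 → no match
6 → no match
7 → no match
8 → no match
Total matched: 2

2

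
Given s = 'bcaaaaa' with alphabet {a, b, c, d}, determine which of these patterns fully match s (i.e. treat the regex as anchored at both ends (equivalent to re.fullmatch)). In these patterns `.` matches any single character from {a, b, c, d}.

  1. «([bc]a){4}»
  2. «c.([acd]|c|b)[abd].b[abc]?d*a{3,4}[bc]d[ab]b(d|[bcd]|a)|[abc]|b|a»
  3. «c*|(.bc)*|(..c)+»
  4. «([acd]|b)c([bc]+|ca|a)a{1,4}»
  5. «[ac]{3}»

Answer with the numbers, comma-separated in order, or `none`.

1 → no match
2 → no match
3 → no match
4 → match
5 → no match

4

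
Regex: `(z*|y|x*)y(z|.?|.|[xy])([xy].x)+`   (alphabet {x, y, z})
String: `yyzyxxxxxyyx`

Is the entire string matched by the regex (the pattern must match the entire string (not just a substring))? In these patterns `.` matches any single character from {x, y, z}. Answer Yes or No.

Yes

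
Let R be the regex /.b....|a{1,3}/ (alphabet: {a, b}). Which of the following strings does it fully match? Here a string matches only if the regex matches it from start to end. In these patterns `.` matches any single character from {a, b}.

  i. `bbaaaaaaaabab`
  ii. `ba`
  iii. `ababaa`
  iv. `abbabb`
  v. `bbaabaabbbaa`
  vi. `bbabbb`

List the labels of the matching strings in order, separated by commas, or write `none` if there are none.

i → no match
ii → no match
iii → match
iv → match
v → no match
vi → match

iii, iv, vi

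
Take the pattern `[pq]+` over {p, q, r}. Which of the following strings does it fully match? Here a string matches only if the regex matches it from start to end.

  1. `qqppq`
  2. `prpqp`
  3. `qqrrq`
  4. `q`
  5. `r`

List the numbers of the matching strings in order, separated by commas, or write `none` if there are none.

1, 4

1 → match
2 → no match
3 → no match
4 → match
5 → no match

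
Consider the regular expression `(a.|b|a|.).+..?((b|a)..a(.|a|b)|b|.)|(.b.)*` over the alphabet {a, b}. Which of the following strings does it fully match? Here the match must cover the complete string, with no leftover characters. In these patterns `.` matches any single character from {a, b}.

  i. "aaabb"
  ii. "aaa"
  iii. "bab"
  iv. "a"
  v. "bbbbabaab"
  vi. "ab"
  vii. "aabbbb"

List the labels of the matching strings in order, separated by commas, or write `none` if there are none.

i, v, vii

i → match
ii → no match
iii → no match
iv → no match
v → match
vi → no match
vii → match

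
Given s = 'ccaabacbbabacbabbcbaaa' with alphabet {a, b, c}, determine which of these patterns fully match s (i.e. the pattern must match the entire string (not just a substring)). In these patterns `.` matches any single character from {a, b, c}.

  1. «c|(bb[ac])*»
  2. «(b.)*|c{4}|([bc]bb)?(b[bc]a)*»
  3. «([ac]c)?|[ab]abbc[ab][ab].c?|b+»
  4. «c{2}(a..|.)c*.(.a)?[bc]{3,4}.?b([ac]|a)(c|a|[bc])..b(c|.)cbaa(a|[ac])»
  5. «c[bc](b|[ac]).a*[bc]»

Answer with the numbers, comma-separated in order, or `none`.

1 → no match
2 → no match
3 → no match
4 → match
5 → no match

4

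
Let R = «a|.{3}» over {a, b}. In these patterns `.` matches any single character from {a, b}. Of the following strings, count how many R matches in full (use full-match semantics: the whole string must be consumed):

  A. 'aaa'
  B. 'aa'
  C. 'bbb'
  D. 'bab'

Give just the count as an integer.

3

A. 'aaa' → match
B. 'aa' → no match
C. 'bbb' → match
D. 'bab' → match
Total matched: 3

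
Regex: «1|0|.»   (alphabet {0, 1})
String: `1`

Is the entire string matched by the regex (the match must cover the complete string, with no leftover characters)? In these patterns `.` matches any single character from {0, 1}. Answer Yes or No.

Yes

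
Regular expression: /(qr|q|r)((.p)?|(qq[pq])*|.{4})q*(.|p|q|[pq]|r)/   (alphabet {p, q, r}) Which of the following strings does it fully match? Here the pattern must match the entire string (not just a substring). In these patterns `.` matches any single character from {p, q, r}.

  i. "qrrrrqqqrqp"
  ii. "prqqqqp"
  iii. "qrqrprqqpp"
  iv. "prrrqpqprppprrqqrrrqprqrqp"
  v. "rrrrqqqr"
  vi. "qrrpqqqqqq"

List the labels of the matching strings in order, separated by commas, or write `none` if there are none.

v, vi

i → no match
ii → no match
iii → no match
iv → no match
v → match
vi → match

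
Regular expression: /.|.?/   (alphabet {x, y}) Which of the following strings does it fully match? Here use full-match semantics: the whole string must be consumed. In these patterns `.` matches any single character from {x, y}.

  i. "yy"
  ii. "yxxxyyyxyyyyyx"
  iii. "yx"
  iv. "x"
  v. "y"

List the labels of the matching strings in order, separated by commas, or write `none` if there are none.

i → no match
ii → no match
iii → no match
iv → match
v → match

iv, v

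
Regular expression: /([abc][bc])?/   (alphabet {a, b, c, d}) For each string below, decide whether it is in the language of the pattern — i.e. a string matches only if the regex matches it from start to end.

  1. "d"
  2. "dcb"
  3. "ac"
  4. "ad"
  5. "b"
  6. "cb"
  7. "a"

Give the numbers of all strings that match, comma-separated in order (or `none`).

3, 6

1 → no match
2 → no match
3 → match
4 → no match
5 → no match
6 → match
7 → no match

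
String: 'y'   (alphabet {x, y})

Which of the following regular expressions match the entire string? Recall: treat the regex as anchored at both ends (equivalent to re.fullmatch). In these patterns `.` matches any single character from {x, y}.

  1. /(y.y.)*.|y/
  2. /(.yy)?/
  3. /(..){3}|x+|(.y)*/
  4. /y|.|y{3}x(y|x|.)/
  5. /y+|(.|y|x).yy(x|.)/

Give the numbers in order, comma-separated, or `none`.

1, 4, 5

1 → match
2 → no match
3 → no match
4 → match
5 → match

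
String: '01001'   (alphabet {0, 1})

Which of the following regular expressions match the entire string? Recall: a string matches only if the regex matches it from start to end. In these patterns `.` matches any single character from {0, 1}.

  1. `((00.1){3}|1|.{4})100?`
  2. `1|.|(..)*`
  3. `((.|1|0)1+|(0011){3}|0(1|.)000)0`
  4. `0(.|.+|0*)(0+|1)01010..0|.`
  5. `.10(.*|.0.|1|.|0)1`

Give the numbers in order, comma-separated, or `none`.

1 → no match
2 → no match
3 → no match — must end with '0'
4 → no match
5 → match

5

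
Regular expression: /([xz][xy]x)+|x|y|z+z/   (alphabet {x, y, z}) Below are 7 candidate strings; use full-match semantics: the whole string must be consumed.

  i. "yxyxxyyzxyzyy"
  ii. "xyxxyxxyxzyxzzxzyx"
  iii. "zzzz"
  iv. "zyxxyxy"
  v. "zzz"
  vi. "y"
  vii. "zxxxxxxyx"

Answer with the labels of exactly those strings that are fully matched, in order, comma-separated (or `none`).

i → no match
ii → no match
iii → match
iv → no match
v → match
vi → match
vii → match

iii, v, vi, vii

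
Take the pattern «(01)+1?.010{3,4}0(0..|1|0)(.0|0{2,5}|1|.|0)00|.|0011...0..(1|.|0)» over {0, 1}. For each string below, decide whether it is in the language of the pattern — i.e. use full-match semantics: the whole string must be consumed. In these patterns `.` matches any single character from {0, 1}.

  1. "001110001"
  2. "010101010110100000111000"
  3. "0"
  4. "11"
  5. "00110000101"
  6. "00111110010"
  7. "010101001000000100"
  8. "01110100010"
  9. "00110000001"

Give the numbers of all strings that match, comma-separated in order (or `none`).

1 → no match
2 → match
3 → match
4 → no match
5 → match
6 → match
7 → match
8 → no match
9 → match

2, 3, 5, 6, 7, 9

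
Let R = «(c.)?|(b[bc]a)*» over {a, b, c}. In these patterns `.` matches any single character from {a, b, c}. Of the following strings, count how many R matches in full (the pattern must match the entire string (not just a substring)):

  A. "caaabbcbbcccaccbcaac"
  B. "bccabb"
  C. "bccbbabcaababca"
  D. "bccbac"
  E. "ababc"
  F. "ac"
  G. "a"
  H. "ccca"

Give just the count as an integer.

0

A → no match
B → no match
C → no match
D → no match
E → no match
F → no match
G → no match
H → no match
Total matched: 0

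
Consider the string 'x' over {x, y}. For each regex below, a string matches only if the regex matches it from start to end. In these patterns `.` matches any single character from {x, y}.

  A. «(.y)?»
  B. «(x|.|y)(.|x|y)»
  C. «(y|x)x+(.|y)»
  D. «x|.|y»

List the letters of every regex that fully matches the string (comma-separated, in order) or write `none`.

D

A → no match
B → no match
C → no match
D → match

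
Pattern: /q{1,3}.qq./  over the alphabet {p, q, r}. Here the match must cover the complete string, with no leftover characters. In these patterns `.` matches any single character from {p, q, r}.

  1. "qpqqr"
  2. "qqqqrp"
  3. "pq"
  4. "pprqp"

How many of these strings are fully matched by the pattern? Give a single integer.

1 → match
2 → no match
3 → no match — must start with "q"
4 → no match — must start with "q"
Total matched: 1

1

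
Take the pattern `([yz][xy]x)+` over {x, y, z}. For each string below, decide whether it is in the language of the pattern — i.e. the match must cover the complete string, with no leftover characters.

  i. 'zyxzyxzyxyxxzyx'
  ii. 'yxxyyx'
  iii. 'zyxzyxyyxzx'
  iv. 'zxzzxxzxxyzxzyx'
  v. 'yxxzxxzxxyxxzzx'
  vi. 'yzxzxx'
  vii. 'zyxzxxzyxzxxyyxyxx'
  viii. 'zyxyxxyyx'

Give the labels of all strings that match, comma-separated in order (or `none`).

i, ii, vii, viii

i → match
ii → match
iii → no match
iv → no match
v → no match
vi → no match
vii → match
viii → match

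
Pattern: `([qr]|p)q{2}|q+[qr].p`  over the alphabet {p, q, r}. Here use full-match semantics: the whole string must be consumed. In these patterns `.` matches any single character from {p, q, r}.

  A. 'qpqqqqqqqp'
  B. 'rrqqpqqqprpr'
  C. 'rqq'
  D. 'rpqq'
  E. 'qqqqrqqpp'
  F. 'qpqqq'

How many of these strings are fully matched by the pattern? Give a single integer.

1

A → no match
B → no match
C → match
D → no match
E → no match
F → no match
Total matched: 1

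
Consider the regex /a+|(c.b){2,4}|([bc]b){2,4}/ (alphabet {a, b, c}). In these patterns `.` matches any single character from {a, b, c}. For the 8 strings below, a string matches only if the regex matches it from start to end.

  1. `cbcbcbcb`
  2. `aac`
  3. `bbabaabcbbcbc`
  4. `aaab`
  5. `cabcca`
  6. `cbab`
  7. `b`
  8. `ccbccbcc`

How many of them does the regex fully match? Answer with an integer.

1 → match
2 → no match
3 → no match
4 → no match
5 → no match
6 → no match
7 → no match
8 → no match
Total matched: 1

1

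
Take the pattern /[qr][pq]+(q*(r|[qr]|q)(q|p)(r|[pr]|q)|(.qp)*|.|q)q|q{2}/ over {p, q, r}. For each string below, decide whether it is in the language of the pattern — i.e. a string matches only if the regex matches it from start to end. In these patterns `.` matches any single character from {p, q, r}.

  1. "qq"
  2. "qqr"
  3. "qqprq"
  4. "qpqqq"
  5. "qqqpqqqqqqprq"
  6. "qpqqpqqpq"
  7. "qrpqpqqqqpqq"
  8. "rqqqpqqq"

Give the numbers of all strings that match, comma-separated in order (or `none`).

1, 3, 4, 5, 6, 8

1 → match
2 → no match — must end with "q"
3 → match
4 → match
5 → match
6 → match
7 → no match
8 → match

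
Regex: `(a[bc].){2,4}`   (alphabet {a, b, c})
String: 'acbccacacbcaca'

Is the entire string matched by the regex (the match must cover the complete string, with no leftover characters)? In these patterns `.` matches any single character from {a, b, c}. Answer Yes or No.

No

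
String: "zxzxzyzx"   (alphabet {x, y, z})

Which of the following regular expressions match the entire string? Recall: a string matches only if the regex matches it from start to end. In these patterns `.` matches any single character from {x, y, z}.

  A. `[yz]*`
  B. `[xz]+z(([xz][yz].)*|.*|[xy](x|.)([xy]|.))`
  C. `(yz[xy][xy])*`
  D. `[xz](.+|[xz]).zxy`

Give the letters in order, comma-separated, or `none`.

A → no match
B → match
C → no match
D → no match — must end with "zxy"

B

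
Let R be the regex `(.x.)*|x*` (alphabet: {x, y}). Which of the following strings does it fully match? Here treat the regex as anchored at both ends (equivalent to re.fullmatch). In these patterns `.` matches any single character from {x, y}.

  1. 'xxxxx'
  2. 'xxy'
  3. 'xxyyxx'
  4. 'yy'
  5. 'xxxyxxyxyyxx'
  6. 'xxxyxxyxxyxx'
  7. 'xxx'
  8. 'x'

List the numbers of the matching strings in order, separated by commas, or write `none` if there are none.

1, 2, 3, 5, 6, 7, 8

1. 'xxxxx' → match
2. 'xxy' → match
3. 'xxyyxx' → match
4. 'yy' → no match
5. 'xxxyxxyxyyxx' → match
6. 'xxxyxxyxxyxx' → match
7. 'xxx' → match
8. 'x' → match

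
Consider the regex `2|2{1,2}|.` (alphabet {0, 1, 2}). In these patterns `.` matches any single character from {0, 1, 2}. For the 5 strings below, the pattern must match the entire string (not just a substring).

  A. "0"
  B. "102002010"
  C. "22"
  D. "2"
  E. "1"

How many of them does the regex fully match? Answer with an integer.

A → match
B → no match
C → match
D → match
E → match
Total matched: 4

4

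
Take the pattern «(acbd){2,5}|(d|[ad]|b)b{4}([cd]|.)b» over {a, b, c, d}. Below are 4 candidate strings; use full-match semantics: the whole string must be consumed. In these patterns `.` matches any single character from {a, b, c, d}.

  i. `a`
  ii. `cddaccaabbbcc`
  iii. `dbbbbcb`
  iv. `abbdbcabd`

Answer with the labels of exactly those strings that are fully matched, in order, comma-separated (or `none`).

iii

i → no match
ii → no match
iii → match
iv → no match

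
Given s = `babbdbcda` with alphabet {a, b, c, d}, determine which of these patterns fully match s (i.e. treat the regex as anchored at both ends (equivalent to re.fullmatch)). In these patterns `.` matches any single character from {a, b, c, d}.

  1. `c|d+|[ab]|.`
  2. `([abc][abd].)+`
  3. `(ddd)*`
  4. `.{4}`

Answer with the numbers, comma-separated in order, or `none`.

1 → no match
2 → match
3 → no match
4 → no match

2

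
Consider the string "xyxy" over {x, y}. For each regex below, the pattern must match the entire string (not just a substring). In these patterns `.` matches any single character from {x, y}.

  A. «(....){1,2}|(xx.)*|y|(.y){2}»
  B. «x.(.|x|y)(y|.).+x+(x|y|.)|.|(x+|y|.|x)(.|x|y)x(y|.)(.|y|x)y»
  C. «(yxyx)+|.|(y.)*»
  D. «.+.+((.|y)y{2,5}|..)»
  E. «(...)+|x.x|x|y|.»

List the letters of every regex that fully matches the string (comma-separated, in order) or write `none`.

A, D

A → match
B → no match
C → no match
D → match
E → no match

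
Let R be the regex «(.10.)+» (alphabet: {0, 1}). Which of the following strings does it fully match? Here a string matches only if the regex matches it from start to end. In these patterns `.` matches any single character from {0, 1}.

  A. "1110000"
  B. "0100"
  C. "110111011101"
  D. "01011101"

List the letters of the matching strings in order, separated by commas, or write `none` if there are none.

A. "1110000" → no match
B. "0100" → match
C. "110111011101" → match
D. "01011101" → match

B, C, D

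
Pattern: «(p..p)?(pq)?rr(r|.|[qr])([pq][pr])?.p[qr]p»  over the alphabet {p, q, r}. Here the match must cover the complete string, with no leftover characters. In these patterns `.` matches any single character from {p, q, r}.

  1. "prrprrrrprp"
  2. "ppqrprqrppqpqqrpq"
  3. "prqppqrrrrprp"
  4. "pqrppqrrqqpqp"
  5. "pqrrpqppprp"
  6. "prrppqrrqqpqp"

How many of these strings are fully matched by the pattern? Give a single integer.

1. "prrprrrrprp" → match
2 → no match — must end with "p"
3 → match
4 → match
5. "pqrrpqppprp" → match
6 → match
Total matched: 5

5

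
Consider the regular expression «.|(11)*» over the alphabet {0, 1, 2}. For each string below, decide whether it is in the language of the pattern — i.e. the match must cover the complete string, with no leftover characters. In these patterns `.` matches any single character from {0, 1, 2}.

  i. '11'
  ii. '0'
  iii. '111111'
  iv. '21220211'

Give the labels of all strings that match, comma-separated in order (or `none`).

i, ii, iii

i → match
ii → match
iii → match
iv → no match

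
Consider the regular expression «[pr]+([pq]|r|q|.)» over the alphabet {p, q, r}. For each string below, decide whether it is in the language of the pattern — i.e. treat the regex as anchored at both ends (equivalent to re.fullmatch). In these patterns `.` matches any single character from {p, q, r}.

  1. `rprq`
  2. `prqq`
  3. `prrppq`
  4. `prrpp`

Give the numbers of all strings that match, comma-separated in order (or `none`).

1, 3, 4

1 → match
2 → no match
3 → match
4 → match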